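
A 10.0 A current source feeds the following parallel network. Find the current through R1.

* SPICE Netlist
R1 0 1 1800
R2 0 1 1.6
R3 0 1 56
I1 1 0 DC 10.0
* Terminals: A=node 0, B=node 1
All resistors sit directly between nodes 0 and 1, so they are in parallel and share one voltage V; the full source current 10 A splits among them.
1/R_par = 1/1800 + 1/1.6 + 1/56 = 0.6434 S  =>  R_par = 1.554 Ω
V = I × R_par = 10 × 1.554 = 15.54 V
I_R1 = V/R1 = 15.54/1800 = 0.008635 A

Final answer: 0.008635 A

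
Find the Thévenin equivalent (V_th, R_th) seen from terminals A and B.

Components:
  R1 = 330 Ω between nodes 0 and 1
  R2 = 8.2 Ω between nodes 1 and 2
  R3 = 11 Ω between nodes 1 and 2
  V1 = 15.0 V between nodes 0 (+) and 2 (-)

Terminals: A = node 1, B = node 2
Step 1 — V_th is the open-circuit voltage V_A - V_B (nothing connected across the terminals).
Nodal analysis, taking node 2 as the 0 V reference.
Source V1 fixes V_0 = 15 V.
KCL at each unknown node (sum of currents leaving = 0; resistances in Ω):
  Node 1: (V_1 - 15)/330 + (V_1 - 0)/8.2 + (V_1 - 0)/11 = 0
Collecting terms: 0.2159 × V_1 = 0.04545  =>  V_1 = 0.2105 V
V_th = V_1 - V_2 = 0.2105 - 0 = 0.2105 V
Step 2 — R_th: zero the source — replace V1 by a short circuit (node 2 merges into node 0) — and find the resistance seen between A (node 1) and B (node 0).
Reduce the network between node 1 (A) and node 0 (B) by series/parallel combination:
  Rp1 = R1 ‖ R2 ‖ R3 (parallel, all between nodes 0 and 1) = 1/(1/330 + 1/8.2 + 1/11) = 4.632 Ω
R_th = 4.632 Ω

Final answer: V_th = 0.2105 V, R_th = 4.632 Ω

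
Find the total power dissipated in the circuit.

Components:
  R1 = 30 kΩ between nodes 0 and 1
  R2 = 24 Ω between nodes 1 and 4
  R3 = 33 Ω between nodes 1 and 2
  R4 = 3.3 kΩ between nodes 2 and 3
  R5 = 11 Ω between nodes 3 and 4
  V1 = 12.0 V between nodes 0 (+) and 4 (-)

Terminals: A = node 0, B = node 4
Nodal analysis, taking node 4 as the 0 V reference.
Source V1 fixes V_0 = 12 V.
KCL at each unknown node (sum of currents leaving = 0; resistances in Ω):
  Node 1: (V_1 - 12)/30000 + (V_1 - 0)/24 + (V_1 - V_2)/33 = 0
  Node 2: (V_2 - V_1)/33 + (V_2 - V_3)/3300 = 0
  Node 3: (V_3 - V_2)/3300 + (V_3 - 0)/11 = 0
Collecting terms (coefficients in siemens):
  0.072·V_1 - 0.0303·V_2 = 0.0004
  0.03061·V_2 - 0.0303·V_1 - 0.000303·V_3 = 0
  0.09121·V_3 - 0.000303·V_2 = 0
Solving these 3 simultaneous equations (Gaussian elimination) gives:
  V_1 = 0.009524 V, V_2 = 0.00943 V, V_3 = 0.00003133 V
Power in each resistor, P = (ΔV)²/R:
  P_R1 = (12 - 0.009524)²/30000 = 0.004792 W
  P_R2 = (0.009524 - 0)²/24 = 0.000003779 W
  P_R3 = (0.009524 - 0.00943)²/33 = 0.0000000002677 W
  P_R4 = (0.00943 - 0.00003133)²/3300 = 0.00000002677 W
  P_R5 = (0.00003133 - 0)²/11 = 0.00000000008923 W
P_total = P_R1 + P_R2 + P_R3 + P_R4 + P_R5 = 0.004796 W

Final answer: 0.004796 W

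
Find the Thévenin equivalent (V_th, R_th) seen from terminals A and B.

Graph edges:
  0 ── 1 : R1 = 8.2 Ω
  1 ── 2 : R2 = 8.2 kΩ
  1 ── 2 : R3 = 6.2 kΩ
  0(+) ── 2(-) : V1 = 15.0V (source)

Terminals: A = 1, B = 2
Step 1 — V_th is the open-circuit voltage V_A - V_B (nothing connected across the terminals).
Nodal analysis, taking node 2 as the 0 V reference.
Source V1 fixes V_0 = 15 V.
KCL at each unknown node (sum of currents leaving = 0; resistances in Ω):
  Node 1: (V_1 - 15)/8.2 + (V_1 - 0)/8200 + (V_1 - 0)/6200 = 0
Collecting terms: 0.1222 × V_1 = 1.829  =>  V_1 = 14.97 V
V_th = V_1 - V_2 = 14.97 - 0 = 14.97 V
Step 2 — R_th: zero the source — replace V1 by a short circuit (node 2 merges into node 0) — and find the resistance seen between A (node 1) and B (node 0).
Reduce the network between node 1 (A) and node 0 (B) by series/parallel combination:
  Rp1 = R1 ‖ R2 ‖ R3 (parallel, all between nodes 0 and 1) = 1/(1/8.2 + 1/8200 + 1/6200) = 8.181 Ω
R_th = 8.181 Ω

Final answer: V_th = 14.97 V, R_th = 8.181 Ω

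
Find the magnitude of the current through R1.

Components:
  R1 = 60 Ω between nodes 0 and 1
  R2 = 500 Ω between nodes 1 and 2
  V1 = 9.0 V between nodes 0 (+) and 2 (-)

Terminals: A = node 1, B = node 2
Nodal analysis, taking node 2 as the 0 V reference.
Source V1 fixes V_0 = 9 V.
KCL at each unknown node (sum of currents leaving = 0; resistances in Ω):
  Node 1: (V_1 - 9)/60 + (V_1 - 0)/500 = 0
Collecting terms: 0.01867 × V_1 = 0.15  =>  V_1 = 8.036 V
I_R1 = (V_0 - V_1)/R1 = (9 - 8.036)/60 = 0.01607 A
|I_R1| = 0.01607 A

Final answer: |I_R1| = 0.01607 A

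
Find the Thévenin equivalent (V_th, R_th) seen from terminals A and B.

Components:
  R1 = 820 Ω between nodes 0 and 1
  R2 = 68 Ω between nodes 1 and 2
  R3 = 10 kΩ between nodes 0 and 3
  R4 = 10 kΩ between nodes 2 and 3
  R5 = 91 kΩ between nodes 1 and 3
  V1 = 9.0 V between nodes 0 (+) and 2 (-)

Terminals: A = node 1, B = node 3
Step 1 — V_th is the open-circuit voltage V_A - V_B (nothing connected across the terminals).
Nodal analysis, taking node 2 as the 0 V reference.
Source V1 fixes V_0 = 9 V.
KCL at each unknown node (sum of currents leaving = 0; resistances in Ω):
  Node 1: (V_1 - 9)/820 + (V_1 - 0)/68 + (V_1 - V_3)/91000 = 0
  Node 3: (V_3 - 9)/10000 + (V_3 - 0)/10000 + (V_3 - V_1)/91000 = 0
Collecting terms (coefficients in siemens):
  0.01594·V_1 - 0.00001099·V_3 = 0.01098
  0.000211·V_3 - 0.00001099·V_1 = 0.0009
Determinant D = (0.01594)(0.000211) - (-0.00001099)(-0.00001099) = 0.000003362
V_1 = [(0.01098)(0.000211) - (-0.00001099)(0.0009)]/D = 0.6917 V
V_3 = [(0.01594)(0.0009) - (0.01098)(-0.00001099)]/D = 4.302 V
V_th = V_1 - V_3 = 0.6917 - 4.302 = -3.61 V
Step 2 — R_th: zero the source — replace V1 by a short circuit (node 2 merges into node 0) — and find the resistance seen between A (node 1) and B (node 3).
Reduce the network between node 1 (A) and node 3 (B) by series/parallel combination:
  Rp1 = R1 ‖ R2 (parallel, both between nodes 0 and 1) = 1/(1/820 + 1/68) = 62.79 Ω
  Rp2 = R3 ‖ R4 (parallel, both between nodes 0 and 3) = 1/(1/10000 + 1/10000) = 5000 Ω
  Rs1 = Rp1 + Rp2 (series, joined only at node 0) = 62.79 + 5000 = 5063 Ω
  Rp3 = R5 ‖ Rs1 (parallel, both between nodes 1 and 3) = 1/(1/91000 + 1/5063) = 4796 Ω
R_th = 4.796 kΩ

Final answer: V_th = -3.61 V, R_th = 4.796 kΩ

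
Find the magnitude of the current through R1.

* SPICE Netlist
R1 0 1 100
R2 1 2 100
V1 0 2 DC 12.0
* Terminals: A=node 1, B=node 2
Nodal analysis, taking node 2 as the 0 V reference.
Source V1 fixes V_0 = 12 V.
KCL at each unknown node (sum of currents leaving = 0; resistances in Ω):
  Node 1: (V_1 - 12)/100 + (V_1 - 0)/100 = 0
Collecting terms: 0.02 × V_1 = 0.12  =>  V_1 = 6 V
I_R1 = (V_0 - V_1)/R1 = (12 - 6)/100 = 0.06 A
|I_R1| = 0.06 A

Final answer: |I_R1| = 0.06 A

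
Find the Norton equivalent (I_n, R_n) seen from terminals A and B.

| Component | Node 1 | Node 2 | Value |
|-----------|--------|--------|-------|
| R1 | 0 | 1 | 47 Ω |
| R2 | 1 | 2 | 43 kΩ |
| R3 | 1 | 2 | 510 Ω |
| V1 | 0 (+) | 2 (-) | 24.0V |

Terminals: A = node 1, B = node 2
Find the Thévenin equivalent first; then I_n = V_th/R_th and R_n = R_th.
Step 1 — V_th is the open-circuit voltage V_A - V_B (nothing connected across the terminals).
Nodal analysis, taking node 2 as the 0 V reference.
Source V1 fixes V_0 = 24 V.
KCL at each unknown node (sum of currents leaving = 0; resistances in Ω):
  Node 1: (V_1 - 24)/47 + (V_1 - 0)/43000 + (V_1 - 0)/510 = 0
Collecting terms: 0.02326 × V_1 = 0.5106  =>  V_1 = 21.95 V
V_th = V_1 - V_2 = 21.95 - 0 = 21.95 V
Step 2 — R_th: zero the source — replace V1 by a short circuit (node 2 merges into node 0) — and find the resistance seen between A (node 1) and B (node 0).
Reduce the network between node 1 (A) and node 0 (B) by series/parallel combination:
  Rp1 = R1 ‖ R2 ‖ R3 (parallel, all between nodes 0 and 1) = 1/(1/47 + 1/43000 + 1/510) = 42.99 Ω
R_th = 42.99 Ω
I_n = V_th/R_th = 21.95/42.99 = 0.5106 A, and R_n = R_th = 42.99 Ω

Final answer: I_n = 0.5106 A, R_n = 42.99 Ω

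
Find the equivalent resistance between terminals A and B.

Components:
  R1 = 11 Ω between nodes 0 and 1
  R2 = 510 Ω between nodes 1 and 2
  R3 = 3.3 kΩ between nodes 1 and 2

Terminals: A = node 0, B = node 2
Reduce the network between node 0 (A) and node 2 (B) by series/parallel combination:
  Rp1 = R2 ‖ R3 (parallel, both between nodes 1 and 2) = 1/(1/510 + 1/3300) = 441.7 Ω
  Rs1 = R1 + Rp1 (series, joined only at node 1) = 11 + 441.7 = 452.7 Ω
R_eq = 452.7 Ω

Final answer: 452.7 Ω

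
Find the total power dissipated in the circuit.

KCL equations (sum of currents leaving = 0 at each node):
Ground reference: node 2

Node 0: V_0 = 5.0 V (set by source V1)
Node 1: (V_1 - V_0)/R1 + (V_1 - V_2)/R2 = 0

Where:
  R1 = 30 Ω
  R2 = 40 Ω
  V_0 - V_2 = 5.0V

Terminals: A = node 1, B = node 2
Nodal analysis, taking node 2 as the 0 V reference.
Source V1 fixes V_0 = 5 V.
KCL at each unknown node (sum of currents leaving = 0; resistances in Ω):
  Node 1: (V_1 - 5)/30 + (V_1 - 0)/40 = 0
Collecting terms: 0.05833 × V_1 = 0.1667  =>  V_1 = 2.857 V
Power in each resistor, P = (ΔV)²/R:
  P_R1 = (5 - 2.857)²/30 = 0.1531 W
  P_R2 = (2.857 - 0)²/40 = 0.2041 W
P_total = P_R1 + P_R2 = 0.3571 W

Final answer: 0.3571 W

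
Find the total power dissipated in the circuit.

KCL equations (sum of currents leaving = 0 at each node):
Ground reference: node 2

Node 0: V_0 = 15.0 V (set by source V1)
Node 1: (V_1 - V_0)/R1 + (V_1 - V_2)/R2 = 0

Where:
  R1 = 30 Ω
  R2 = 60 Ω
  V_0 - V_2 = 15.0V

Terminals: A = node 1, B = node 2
Nodal analysis, taking node 2 as the 0 V reference.
Source V1 fixes V_0 = 15 V.
KCL at each unknown node (sum of currents leaving = 0; resistances in Ω):
  Node 1: (V_1 - 15)/30 + (V_1 - 0)/60 = 0
Collecting terms: 0.05 × V_1 = 0.5  =>  V_1 = 10 V
Power in each resistor, P = (ΔV)²/R:
  P_R1 = (15 - 10)²/30 = 0.8333 W
  P_R2 = (10 - 0)²/60 = 1.667 W
P_total = P_R1 + P_R2 = 2.5 W

Final answer: 2.5 W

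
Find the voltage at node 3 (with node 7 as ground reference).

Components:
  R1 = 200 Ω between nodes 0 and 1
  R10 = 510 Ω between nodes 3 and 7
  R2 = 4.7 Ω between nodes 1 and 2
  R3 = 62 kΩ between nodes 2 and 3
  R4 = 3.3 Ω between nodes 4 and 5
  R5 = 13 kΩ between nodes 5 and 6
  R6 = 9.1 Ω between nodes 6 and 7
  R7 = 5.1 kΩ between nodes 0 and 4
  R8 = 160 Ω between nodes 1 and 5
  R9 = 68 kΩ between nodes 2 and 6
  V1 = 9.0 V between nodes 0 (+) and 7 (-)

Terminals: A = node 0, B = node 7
Nodal analysis, taking node 7 as the 0 V reference.
Source V1 fixes V_0 = 9 V.
KCL at each unknown node (sum of currents leaving = 0; resistances in Ω):
  Node 1: (V_1 - 9)/200 + (V_1 - V_2)/4.7 + (V_1 - V_5)/160 = 0
  Node 2: (V_2 - V_1)/4.7 + (V_2 - V_3)/62000 + (V_2 - V_6)/68000 = 0
  Node 3: (V_3 - V_2)/62000 + (V_3 - 0)/510 = 0
  Node 4: (V_4 - V_5)/3.3 + (V_4 - 9)/5100 = 0
  Node 5: (V_5 - V_4)/3.3 + (V_5 - V_6)/13000 + (V_5 - V_1)/160 = 0
  Node 6: (V_6 - V_5)/13000 + (V_6 - 0)/9.1 + (V_6 - V_2)/68000 = 0
Collecting terms (coefficients in siemens):
  0.224·V_1 - 0.2128·V_2 - 0.00625·V_5 = 0.045
  0.2128·V_2 - 0.2128·V_1 - 0.00001613·V_3 - 0.00001471·V_6 = 0
  0.001977·V_3 - 0.00001613·V_2 = 0
  0.3032·V_4 - 0.303·V_5 = 0.001765
  0.3094·V_5 - 0.00625·V_1 - 0.303·V_4 - 0.00007692·V_6 = 0
  0.11·V_6 - 0.00001471·V_2 - 0.00007692·V_5 = 0
Solving these 6 simultaneous equations (Gaussian elimination) gives:
  V_1 = 8.823 V, V_2 = 8.821 V, V_3 = 0.07197 V, V_4 = 8.724 V
  V_5 = 8.724 V, V_6 = 0.007281 V
The requested potential is V_3 = 0.07197 V.

Final answer: V_3 = 0.07197 V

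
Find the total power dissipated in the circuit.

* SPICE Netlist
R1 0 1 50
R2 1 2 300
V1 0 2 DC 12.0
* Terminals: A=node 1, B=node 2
Nodal analysis, taking node 2 as the 0 V reference.
Source V1 fixes V_0 = 12 V.
KCL at each unknown node (sum of currents leaving = 0; resistances in Ω):
  Node 1: (V_1 - 12)/50 + (V_1 - 0)/300 = 0
Collecting terms: 0.02333 × V_1 = 0.24  =>  V_1 = 10.29 V
Power in each resistor, P = (ΔV)²/R:
  P_R1 = (12 - 10.29)²/50 = 0.05878 W
  P_R2 = (10.29 - 0)²/300 = 0.3527 W
P_total = P_R1 + P_R2 = 0.4114 W

Final answer: 0.4114 W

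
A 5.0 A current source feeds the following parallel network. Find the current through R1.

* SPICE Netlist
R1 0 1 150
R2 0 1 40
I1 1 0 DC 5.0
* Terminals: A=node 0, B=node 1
All resistors sit directly between nodes 0 and 1, so they are in parallel and share one voltage V; the full source current 5 A splits among them.
1/R_par = 1/150 + 1/40 = 0.03167 S  =>  R_par = 31.58 Ω
V = I × R_par = 5 × 31.58 = 157.9 V
I_R1 = V/R1 = 157.9/150 = 1.053 A

Final answer: 1.053 A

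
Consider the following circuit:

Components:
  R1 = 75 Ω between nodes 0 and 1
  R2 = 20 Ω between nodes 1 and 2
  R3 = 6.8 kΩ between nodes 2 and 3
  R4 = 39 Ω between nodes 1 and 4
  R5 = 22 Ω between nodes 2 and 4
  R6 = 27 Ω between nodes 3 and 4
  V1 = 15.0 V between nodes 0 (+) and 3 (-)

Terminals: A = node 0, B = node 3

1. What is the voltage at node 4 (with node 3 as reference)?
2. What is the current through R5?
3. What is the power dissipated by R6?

Nodal analysis, taking node 3 as the 0 V reference.
Source V1 fixes V_0 = 15 V.
KCL at each unknown node (sum of currents leaving = 0; resistances in Ω):
  Node 1: (V_1 - 15)/75 + (V_1 - V_2)/20 + (V_1 - V_4)/39 = 0
  Node 2: (V_2 - V_1)/20 + (V_2 - 0)/6800 + (V_2 - V_4)/22 = 0
  Node 4: (V_4 - V_1)/39 + (V_4 - V_2)/22 + (V_4 - 0)/27 = 0
Collecting terms (coefficients in siemens):
  0.08897·V_1 - 0.05·V_2 - 0.02564·V_4 = 0.2
  0.0956·V_2 - 0.05·V_1 - 0.04545·V_4 = 0
  0.1081·V_4 - 0.02564·V_1 - 0.04545·V_2 = 0
Solving these 3 simultaneous equations (Gaussian elimination) gives:
  V_1 = 5.78 V, V_2 = 4.592 V, V_4 = 3.301 V
Part 1:
  Read off the nodal solution: V_4 = 3.301 V
Part 2:
  I_R5 = (V_2 - V_4)/R5 = (4.592 - 3.301)/22 = 0.0587 A
  Magnitude: I_R5 = 0.0587 A
Part 3:
  I_R6 = (V_3 - V_4)/R6 = (0 - 3.301)/27 = -0.1223 A
  P_R6 = I_R6² × R6 = (-0.1223)² × 27 = 0.4036 W

Final answers:
1. V_4 = 3.301 V
2. I_R5 = 0.0587 A
3. P_R6 = 0.4036 W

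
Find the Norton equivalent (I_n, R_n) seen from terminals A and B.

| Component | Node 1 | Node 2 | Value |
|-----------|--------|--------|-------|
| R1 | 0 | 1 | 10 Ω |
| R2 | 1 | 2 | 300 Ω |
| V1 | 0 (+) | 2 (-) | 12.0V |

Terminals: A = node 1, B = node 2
Find the Thévenin equivalent first; then I_n = V_th/R_th and R_n = R_th.
Step 1 — V_th is the open-circuit voltage V_A - V_B (nothing connected across the terminals).
Nodal analysis, taking node 2 as the 0 V reference.
Source V1 fixes V_0 = 12 V.
KCL at each unknown node (sum of currents leaving = 0; resistances in Ω):
  Node 1: (V_1 - 12)/10 + (V_1 - 0)/300 = 0
Collecting terms: 0.1033 × V_1 = 1.2  =>  V_1 = 11.61 V
V_th = V_1 - V_2 = 11.61 - 0 = 11.61 V
Step 2 — R_th: zero the source — replace V1 by a short circuit (node 2 merges into node 0) — and find the resistance seen between A (node 1) and B (node 0).
Reduce the network between node 1 (A) and node 0 (B) by series/parallel combination:
  Rp1 = R1 ‖ R2 (parallel, both between nodes 0 and 1) = 1/(1/10 + 1/300) = 9.677 Ω
R_th = 9.677 Ω
I_n = V_th/R_th = 11.61/9.677 = 1.2 A, and R_n = R_th = 9.677 Ω

Final answer: I_n = 1.2 A, R_n = 9.677 Ω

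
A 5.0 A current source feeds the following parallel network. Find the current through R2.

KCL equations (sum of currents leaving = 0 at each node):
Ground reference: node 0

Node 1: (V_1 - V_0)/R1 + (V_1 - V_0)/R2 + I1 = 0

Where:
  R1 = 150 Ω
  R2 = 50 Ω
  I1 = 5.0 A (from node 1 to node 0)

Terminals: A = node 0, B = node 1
All resistors sit directly between nodes 0 and 1, so they are in parallel and share one voltage V; the full source current 5 A splits among them.
1/R_par = 1/150 + 1/50 = 0.02667 S  =>  R_par = 37.5 Ω
V = I × R_par = 5 × 37.5 = 187.5 V
I_R2 = V/R2 = 187.5/50 = 3.75 A

Final answer: 3.75 A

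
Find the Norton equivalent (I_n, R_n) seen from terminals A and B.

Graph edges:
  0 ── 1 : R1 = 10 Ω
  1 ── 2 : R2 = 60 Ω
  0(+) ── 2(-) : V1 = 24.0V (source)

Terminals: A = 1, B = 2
Find the Thévenin equivalent first; then I_n = V_th/R_th and R_n = R_th.
Step 1 — V_th is the open-circuit voltage V_A - V_B (nothing connected across the terminals).
Nodal analysis, taking node 2 as the 0 V reference.
Source V1 fixes V_0 = 24 V.
KCL at each unknown node (sum of currents leaving = 0; resistances in Ω):
  Node 1: (V_1 - 24)/10 + (V_1 - 0)/60 = 0
Collecting terms: 0.1167 × V_1 = 2.4  =>  V_1 = 20.57 V
V_th = V_1 - V_2 = 20.57 - 0 = 20.57 V
Step 2 — R_th: zero the source — replace V1 by a short circuit (node 2 merges into node 0) — and find the resistance seen between A (node 1) and B (node 0).
Reduce the network between node 1 (A) and node 0 (B) by series/parallel combination:
  Rp1 = R1 ‖ R2 (parallel, both between nodes 0 and 1) = 1/(1/10 + 1/60) = 8.571 Ω
R_th = 8.571 Ω
I_n = V_th/R_th = 20.57/8.571 = 2.4 A, and R_n = R_th = 8.571 Ω

Final answer: I_n = 2.4 A, R_n = 8.571 Ω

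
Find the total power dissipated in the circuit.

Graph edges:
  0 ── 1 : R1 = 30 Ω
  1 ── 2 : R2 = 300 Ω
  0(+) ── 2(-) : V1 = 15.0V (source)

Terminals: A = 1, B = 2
Nodal analysis, taking node 2 as the 0 V reference.
Source V1 fixes V_0 = 15 V.
KCL at each unknown node (sum of currents leaving = 0; resistances in Ω):
  Node 1: (V_1 - 15)/30 + (V_1 - 0)/300 = 0
Collecting terms: 0.03667 × V_1 = 0.5  =>  V_1 = 13.64 V
Power in each resistor, P = (ΔV)²/R:
  P_R1 = (15 - 13.64)²/30 = 0.06198 W
  P_R2 = (13.64 - 0)²/300 = 0.6198 W
P_total = P_R1 + P_R2 = 0.6818 W

Final answer: 0.6818 W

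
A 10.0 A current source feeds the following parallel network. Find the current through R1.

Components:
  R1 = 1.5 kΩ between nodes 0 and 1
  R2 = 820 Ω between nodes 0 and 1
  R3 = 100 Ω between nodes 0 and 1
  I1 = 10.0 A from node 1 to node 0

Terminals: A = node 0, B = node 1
All resistors sit directly between nodes 0 and 1, so they are in parallel and share one voltage V; the full source current 10 A splits among them.
1/R_par = 1/1500 + 1/820 + 1/100 = 0.01189 S  =>  R_par = 84.13 Ω
V = I × R_par = 10 × 84.13 = 841.3 V
I_R1 = V/R1 = 841.3/1500 = 0.5609 A

Final answer: 0.5609 A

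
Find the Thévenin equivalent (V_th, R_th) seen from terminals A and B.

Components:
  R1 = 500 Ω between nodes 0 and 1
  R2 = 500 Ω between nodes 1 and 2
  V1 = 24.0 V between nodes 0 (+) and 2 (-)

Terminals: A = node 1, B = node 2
Step 1 — V_th is the open-circuit voltage V_A - V_B (nothing connected across the terminals).
Nodal analysis, taking node 2 as the 0 V reference.
Source V1 fixes V_0 = 24 V.
KCL at each unknown node (sum of currents leaving = 0; resistances in Ω):
  Node 1: (V_1 - 24)/500 + (V_1 - 0)/500 = 0
Collecting terms: 0.004 × V_1 = 0.048  =>  V_1 = 12 V
V_th = V_1 - V_2 = 12 - 0 = 12 V
Step 2 — R_th: zero the source — replace V1 by a short circuit (node 2 merges into node 0) — and find the resistance seen between A (node 1) and B (node 0).
Reduce the network between node 1 (A) and node 0 (B) by series/parallel combination:
  Rp1 = R1 ‖ R2 (parallel, both between nodes 0 and 1) = 1/(1/500 + 1/500) = 250 Ω
R_th = 250 Ω

Final answer: V_th = 12 V, R_th = 250 Ω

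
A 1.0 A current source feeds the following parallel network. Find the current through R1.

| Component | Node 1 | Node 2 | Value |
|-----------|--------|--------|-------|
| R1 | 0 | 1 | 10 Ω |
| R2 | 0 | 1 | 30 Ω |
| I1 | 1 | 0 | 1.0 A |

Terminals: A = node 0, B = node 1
All resistors sit directly between nodes 0 and 1, so they are in parallel and share one voltage V; the full source current 1 A splits among them.
1/R_par = 1/10 + 1/30 = 0.1333 S  =>  R_par = 7.5 Ω
V = I × R_par = 1 × 7.5 = 7.5 V
I_R1 = V/R1 = 7.5/10 = 0.75 A

Final answer: 0.75 A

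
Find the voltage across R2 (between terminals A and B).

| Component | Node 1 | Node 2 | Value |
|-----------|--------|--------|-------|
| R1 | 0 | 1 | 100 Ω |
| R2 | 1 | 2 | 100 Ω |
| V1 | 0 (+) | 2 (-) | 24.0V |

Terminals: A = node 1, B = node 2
R1 and R2 are in series across V1 (node 0 → node 1 → node 2), and the output A–B is taken across R2, so this is a voltage divider.
Series current: I = V1/(R1 + R2) = 24/(100 + 100) = 24/200 = 0.12 A
V_R2 = I × R2 = V1 × R2/(R1 + R2) = 24 × 100/200 = 12 V

Final answer: 12 V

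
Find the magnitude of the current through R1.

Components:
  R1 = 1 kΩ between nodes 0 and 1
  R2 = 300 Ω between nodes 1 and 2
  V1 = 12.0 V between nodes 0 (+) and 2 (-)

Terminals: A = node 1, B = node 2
Nodal analysis, taking node 2 as the 0 V reference.
Source V1 fixes V_0 = 12 V.
KCL at each unknown node (sum of currents leaving = 0; resistances in Ω):
  Node 1: (V_1 - 12)/1000 + (V_1 - 0)/300 = 0
Collecting terms: 0.004333 × V_1 = 0.012  =>  V_1 = 2.769 V
I_R1 = (V_0 - V_1)/R1 = (12 - 2.769)/1000 = 0.009231 A
|I_R1| = 0.009231 A

Final answer: |I_R1| = 0.009231 A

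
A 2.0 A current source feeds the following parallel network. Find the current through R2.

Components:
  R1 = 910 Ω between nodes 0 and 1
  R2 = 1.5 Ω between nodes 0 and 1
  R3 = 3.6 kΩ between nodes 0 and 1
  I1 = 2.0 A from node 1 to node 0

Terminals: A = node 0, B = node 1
All resistors sit directly between nodes 0 and 1, so they are in parallel and share one voltage V; the full source current 2 A splits among them.
1/R_par = 1/910 + 1/1.5 + 1/3600 = 0.668 S  =>  R_par = 1.497 Ω
V = I × R_par = 2 × 1.497 = 2.994 V
I_R2 = V/R2 = 2.994/1.5 = 1.996 A

Final answer: 1.996 A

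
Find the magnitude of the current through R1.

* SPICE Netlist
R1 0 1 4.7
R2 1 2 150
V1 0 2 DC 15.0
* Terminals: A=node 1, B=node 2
Nodal analysis, taking node 2 as the 0 V reference.
Source V1 fixes V_0 = 15 V.
KCL at each unknown node (sum of currents leaving = 0; resistances in Ω):
  Node 1: (V_1 - 15)/4.7 + (V_1 - 0)/150 = 0
Collecting terms: 0.2194 × V_1 = 3.191  =>  V_1 = 14.54 V
I_R1 = (V_0 - V_1)/R1 = (15 - 14.54)/4.7 = 0.09696 A
|I_R1| = 0.09696 A

Final answer: |I_R1| = 0.09696 A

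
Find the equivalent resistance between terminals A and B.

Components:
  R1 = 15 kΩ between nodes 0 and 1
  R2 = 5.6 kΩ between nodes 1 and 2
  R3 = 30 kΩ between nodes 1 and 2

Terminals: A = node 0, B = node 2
Reduce the network between node 0 (A) and node 2 (B) by series/parallel combination:
  Rp1 = R2 ‖ R3 (parallel, both between nodes 1 and 2) = 1/(1/5600 + 1/30000) = 4719 Ω
  Rs1 = R1 + Rp1 (series, joined only at node 1) = 15000 + 4719 = 19720 Ω
R_eq = 19.72 kΩ

Final answer: 19.72 kΩ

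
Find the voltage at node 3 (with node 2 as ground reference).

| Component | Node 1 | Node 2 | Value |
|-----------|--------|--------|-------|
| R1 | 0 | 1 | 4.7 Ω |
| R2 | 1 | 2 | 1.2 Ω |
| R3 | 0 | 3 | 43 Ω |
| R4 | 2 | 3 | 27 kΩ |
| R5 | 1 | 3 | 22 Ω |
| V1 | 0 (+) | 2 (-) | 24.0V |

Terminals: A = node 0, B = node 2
Nodal analysis, taking node 2 as the 0 V reference.
Source V1 fixes V_0 = 24 V.
KCL at each unknown node (sum of currents leaving = 0; resistances in Ω):
  Node 1: (V_1 - 24)/4.7 + (V_1 - 0)/1.2 + (V_1 - V_3)/22 = 0
  Node 3: (V_3 - 24)/43 + (V_3 - 0)/27000 + (V_3 - V_1)/22 = 0
Collecting terms (coefficients in siemens):
  1.092·V_1 - 0.04545·V_3 = 5.106
  0.06875·V_3 - 0.04545·V_1 = 0.5581
Determinant D = (1.092)(0.06875) - (-0.04545)(-0.04545) = 0.07298
V_1 = [(5.106)(0.06875) - (-0.04545)(0.5581)]/D = 5.158 V
V_3 = [(1.092)(0.5581) - (5.106)(-0.04545)]/D = 11.53 V
The requested potential is V_3 = 11.53 V.

Final answer: V_3 = 11.53 V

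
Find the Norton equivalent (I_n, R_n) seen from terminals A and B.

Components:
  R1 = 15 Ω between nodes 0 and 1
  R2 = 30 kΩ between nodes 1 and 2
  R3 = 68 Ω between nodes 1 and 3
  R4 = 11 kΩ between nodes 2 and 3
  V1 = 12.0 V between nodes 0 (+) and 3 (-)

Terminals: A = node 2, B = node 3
Find the Thévenin equivalent first; then I_n = V_th/R_th and R_n = R_th.
Step 1 — V_th is the open-circuit voltage V_A - V_B (nothing connected across the terminals).
Nodal analysis, taking node 3 as the 0 V reference.
Source V1 fixes V_0 = 12 V.
KCL at each unknown node (sum of currents leaving = 0; resistances in Ω):
  Node 1: (V_1 - 12)/15 + (V_1 - V_2)/30000 + (V_1 - 0)/68 = 0
  Node 2: (V_2 - V_1)/30000 + (V_2 - 0)/11000 = 0
Collecting terms (coefficients in siemens):
  0.08141·V_1 - 0.00003333·V_2 = 0.8
  0.0001242·V_2 - 0.00003333·V_1 = 0
Determinant D = (0.08141)(0.0001242) - (-0.00003333)(-0.00003333) = 0.00001011
V_1 = [(0.8)(0.0001242) - (-0.00003333)(0)]/D = 9.828 V
V_2 = [(0.08141)(0) - (0.8)(-0.00003333)]/D = 2.637 V
V_th = V_2 - V_3 = 2.637 - 0 = 2.637 V
Step 2 — R_th: zero the source — replace V1 by a short circuit (node 3 merges into node 0) — and find the resistance seen between A (node 2) and B (node 0).
Reduce the network between node 2 (A) and node 0 (B) by series/parallel combination:
  Rp1 = R1 ‖ R3 (parallel, both between nodes 0 and 1) = 1/(1/15 + 1/68) = 12.29 Ω
  Rs1 = R2 + Rp1 (series, joined only at node 1) = 30000 + 12.29 = 30010 Ω
  Rp2 = R4 ‖ Rs1 (parallel, both between nodes 0 and 2) = 1/(1/11000 + 1/30010) = 8050 Ω
R_th = 8.05 kΩ
I_n = V_th/R_th = 2.637/8050 = 0.0003276 A, and R_n = R_th = 8.05 kΩ

Final answer: I_n = 0.0003276 A, R_n = 8.05 kΩ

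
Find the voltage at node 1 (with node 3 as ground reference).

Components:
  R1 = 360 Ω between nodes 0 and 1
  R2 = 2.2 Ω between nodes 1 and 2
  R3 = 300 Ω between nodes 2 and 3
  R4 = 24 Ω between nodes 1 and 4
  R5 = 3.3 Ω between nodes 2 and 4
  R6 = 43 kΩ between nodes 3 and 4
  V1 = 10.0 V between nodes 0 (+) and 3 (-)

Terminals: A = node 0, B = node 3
Nodal analysis, taking node 3 as the 0 V reference.
Source V1 fixes V_0 = 10 V.
KCL at each unknown node (sum of currents leaving = 0; resistances in Ω):
  Node 1: (V_1 - 10)/360 + (V_1 - V_2)/2.2 + (V_1 - V_4)/24 = 0
  Node 2: (V_2 - V_1)/2.2 + (V_2 - 0)/300 + (V_2 - V_4)/3.3 = 0
  Node 4: (V_4 - V_1)/24 + (V_4 - V_2)/3.3 + (V_4 - 0)/43000 = 0
Collecting terms (coefficients in siemens):
  0.499·V_1 - 0.4545·V_2 - 0.04167·V_4 = 0.02778
  0.7609·V_2 - 0.4545·V_1 - 0.303·V_4 = 0
  0.3447·V_4 - 0.04167·V_1 - 0.303·V_2 = 0
Solving these 3 simultaneous equations (Gaussian elimination) gives:
  V_1 = 4.545 V, V_2 = 4.514 V, V_4 = 4.518 V
The requested potential is V_1 = 4.545 V.

Final answer: V_1 = 4.545 V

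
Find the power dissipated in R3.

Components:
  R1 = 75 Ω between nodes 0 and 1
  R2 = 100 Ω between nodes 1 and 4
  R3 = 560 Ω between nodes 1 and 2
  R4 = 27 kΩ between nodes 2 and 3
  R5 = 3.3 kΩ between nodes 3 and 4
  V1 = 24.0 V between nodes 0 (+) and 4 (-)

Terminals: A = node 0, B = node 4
Nodal analysis, taking node 4 as the 0 V reference.
Source V1 fixes V_0 = 24 V.
KCL at each unknown node (sum of currents leaving = 0; resistances in Ω):
  Node 1: (V_1 - 24)/75 + (V_1 - 0)/100 + (V_1 - V_2)/560 = 0
  Node 2: (V_2 - V_1)/560 + (V_2 - V_3)/27000 = 0
  Node 3: (V_3 - V_2)/27000 + (V_3 - 0)/3300 = 0
Collecting terms (coefficients in siemens):
  0.02512·V_1 - 0.001786·V_2 = 0.32
  0.001823·V_2 - 0.001786·V_1 - 0.00003704·V_3 = 0
  0.0003401·V_3 - 0.00003704·V_2 = 0
Solving these 3 simultaneous equations (Gaussian elimination) gives:
  V_1 = 13.7 V, V_2 = 13.45 V, V_3 = 1.464 V
I_R3 = (V_1 - V_2)/R3 = (13.7 - 13.45)/560 = 0.0004438 A
P_R3 = I_R3² × R3 = (0.0004438)² × 560 = 0.0001103 W

Final answer: 0.0001103 W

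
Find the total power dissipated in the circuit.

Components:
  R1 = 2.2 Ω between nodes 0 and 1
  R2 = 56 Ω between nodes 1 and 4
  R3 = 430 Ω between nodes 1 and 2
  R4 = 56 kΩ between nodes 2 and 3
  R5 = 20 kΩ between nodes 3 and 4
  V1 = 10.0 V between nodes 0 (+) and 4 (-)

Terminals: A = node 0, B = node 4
Nodal analysis, taking node 4 as the 0 V reference.
Source V1 fixes V_0 = 10 V.
KCL at each unknown node (sum of currents leaving = 0; resistances in Ω):
  Node 1: (V_1 - 10)/2.2 + (V_1 - 0)/56 + (V_1 - V_2)/430 = 0
  Node 2: (V_2 - V_1)/430 + (V_2 - V_3)/56000 = 0
  Node 3: (V_3 - V_2)/56000 + (V_3 - 0)/20000 = 0
Collecting terms (coefficients in siemens):
  0.4747·V_1 - 0.002326·V_2 = 4.545
  0.002343·V_2 - 0.002326·V_1 - 0.00001786·V_3 = 0
  0.00006786·V_3 - 0.00001786·V_2 = 0
Solving these 3 simultaneous equations (Gaussian elimination) gives:
  V_1 = 9.622 V, V_2 = 9.568 V, V_3 = 2.518 V
Power in each resistor, P = (ΔV)²/R:
  P_R1 = (10 - 9.622)²/2.2 = 0.06504 W
  P_R2 = (9.622 - 0)²/56 = 1.653 W
  P_R3 = (9.622 - 9.568)²/430 = 0.000006815 W
  P_R4 = (9.568 - 2.518)²/56000 = 0.0008875 W
  P_R5 = (2.518 - 0)²/20000 = 0.000317 W
P_total = P_R1 + P_R2 + P_R3 + P_R4 + P_R5 = 1.719 W

Final answer: 1.719 W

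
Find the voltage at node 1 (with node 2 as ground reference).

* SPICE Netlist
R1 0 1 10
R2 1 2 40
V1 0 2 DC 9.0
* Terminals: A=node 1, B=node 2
Nodal analysis, taking node 2 as the 0 V reference.
Source V1 fixes V_0 = 9 V.
KCL at each unknown node (sum of currents leaving = 0; resistances in Ω):
  Node 1: (V_1 - 9)/10 + (V_1 - 0)/40 = 0
Collecting terms: 0.125 × V_1 = 0.9  =>  V_1 = 7.2 V
The requested potential is V_1 = 7.2 V.

Final answer: V_1 = 7.2 V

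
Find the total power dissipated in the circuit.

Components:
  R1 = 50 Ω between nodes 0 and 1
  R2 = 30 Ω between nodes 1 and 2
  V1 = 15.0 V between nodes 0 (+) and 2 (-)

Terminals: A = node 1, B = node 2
Nodal analysis, taking node 2 as the 0 V reference.
Source V1 fixes V_0 = 15 V.
KCL at each unknown node (sum of currents leaving = 0; resistances in Ω):
  Node 1: (V_1 - 15)/50 + (V_1 - 0)/30 = 0
Collecting terms: 0.05333 × V_1 = 0.3  =>  V_1 = 5.625 V
Power in each resistor, P = (ΔV)²/R:
  P_R1 = (15 - 5.625)²/50 = 1.758 W
  P_R2 = (5.625 - 0)²/30 = 1.055 W
P_total = P_R1 + P_R2 = 2.812 W

Final answer: 2.812 W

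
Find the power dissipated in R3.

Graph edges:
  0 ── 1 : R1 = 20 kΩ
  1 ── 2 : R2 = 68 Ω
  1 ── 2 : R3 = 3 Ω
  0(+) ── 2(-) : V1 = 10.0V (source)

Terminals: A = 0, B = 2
Nodal analysis, taking node 2 as the 0 V reference.
Source V1 fixes V_0 = 10 V.
KCL at each unknown node (sum of currents leaving = 0; resistances in Ω):
  Node 1: (V_1 - 10)/20000 + (V_1 - 0)/68 + (V_1 - 0)/3 = 0
Collecting terms: 0.3481 × V_1 = 0.0005  =>  V_1 = 0.001436 V
I_R3 = (V_1 - V_2)/R3 = (0.001436 - 0)/3 = 0.0004788 A
P_R3 = I_R3² × R3 = (0.0004788)² × 3 = 0.0000006878 W

Final answer: 6.878e-07 W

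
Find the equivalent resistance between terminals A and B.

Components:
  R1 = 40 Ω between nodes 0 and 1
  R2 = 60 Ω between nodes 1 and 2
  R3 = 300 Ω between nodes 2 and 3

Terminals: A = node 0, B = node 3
Reduce the network between node 0 (A) and node 3 (B) by series/parallel combination:
  Rs1 = R1 + R2 (series, joined only at node 1) = 40 + 60 = 100 Ω
  Rs2 = R3 + Rs1 (series, joined only at node 2) = 300 + 100 = 400 Ω
R_eq = 400 Ω

Final answer: 400 Ω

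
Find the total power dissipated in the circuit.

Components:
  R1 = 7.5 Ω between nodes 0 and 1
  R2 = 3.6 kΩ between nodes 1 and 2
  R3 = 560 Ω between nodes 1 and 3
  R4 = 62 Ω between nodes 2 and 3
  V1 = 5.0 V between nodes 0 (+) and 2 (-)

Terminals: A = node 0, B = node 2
Nodal analysis, taking node 2 as the 0 V reference.
Source V1 fixes V_0 = 5 V.
KCL at each unknown node (sum of currents leaving = 0; resistances in Ω):
  Node 1: (V_1 - 5)/7.5 + (V_1 - 0)/3600 + (V_1 - V_3)/560 = 0
  Node 3: (V_3 - V_1)/560 + (V_3 - 0)/62 = 0
Collecting terms (coefficients in siemens):
  0.1354·V_1 - 0.001786·V_3 = 0.6667
  0.01791·V_3 - 0.001786·V_1 = 0
Determinant D = (0.1354)(0.01791) - (-0.001786)(-0.001786) = 0.002422
V_1 = [(0.6667)(0.01791) - (-0.001786)(0)]/D = 4.93 V
V_3 = [(0.1354)(0) - (0.6667)(-0.001786)]/D = 0.4914 V
Power in each resistor, P = (ΔV)²/R:
  P_R1 = (5 - 4.93)²/7.5 = 0.0006481 W
  P_R2 = (4.93 - 0)²/3600 = 0.006752 W
  P_R3 = (4.93 - 0.4914)²/560 = 0.03518 W
  P_R4 = (0 - 0.4914)²/62 = 0.003895 W
P_total = P_R1 + P_R2 + P_R3 + P_R4 = 0.04648 W

Final answer: 0.04648 W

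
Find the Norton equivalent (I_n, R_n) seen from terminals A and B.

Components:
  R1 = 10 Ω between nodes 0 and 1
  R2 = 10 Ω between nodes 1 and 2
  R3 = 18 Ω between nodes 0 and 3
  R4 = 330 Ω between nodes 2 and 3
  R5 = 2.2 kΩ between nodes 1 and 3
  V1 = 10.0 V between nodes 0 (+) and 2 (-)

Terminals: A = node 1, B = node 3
Find the Thévenin equivalent first; then I_n = V_th/R_th and R_n = R_th.
Step 1 — V_th is the open-circuit voltage V_A - V_B (nothing connected across the terminals).
Nodal analysis, taking node 2 as the 0 V reference.
Source V1 fixes V_0 = 10 V.
KCL at each unknown node (sum of currents leaving = 0; resistances in Ω):
  Node 1: (V_1 - 10)/10 + (V_1 - 0)/10 + (V_1 - V_3)/2200 = 0
  Node 3: (V_3 - 10)/18 + (V_3 - 0)/330 + (V_3 - V_1)/2200 = 0
Collecting terms (coefficients in siemens):
  0.2005·V_1 - 0.0004545·V_3 = 1
  0.05904·V_3 - 0.0004545·V_1 = 0.5556
Determinant D = (0.2005)(0.05904) - (-0.0004545)(-0.0004545) = 0.01183
V_1 = [(1)(0.05904) - (-0.0004545)(0.5556)]/D = 5.01 V
V_3 = [(0.2005)(0.5556) - (1)(-0.0004545)]/D = 9.448 V
V_th = V_1 - V_3 = 5.01 - 9.448 = -4.438 V
Step 2 — R_th: zero the source — replace V1 by a short circuit (node 2 merges into node 0) — and find the resistance seen between A (node 1) and B (node 3).
Reduce the network between node 1 (A) and node 3 (B) by series/parallel combination:
  Rp1 = R1 ‖ R2 (parallel, both between nodes 0 and 1) = 1/(1/10 + 1/10) = 5 Ω
  Rp2 = R3 ‖ R4 (parallel, both between nodes 0 and 3) = 1/(1/18 + 1/330) = 17.07 Ω
  Rs1 = Rp1 + Rp2 (series, joined only at node 0) = 5 + 17.07 = 22.07 Ω
  Rp3 = R5 ‖ Rs1 (parallel, both between nodes 1 and 3) = 1/(1/2200 + 1/22.07) = 21.85 Ω
R_th = 21.85 Ω
I_n = V_th/R_th = -4.438/21.85 = -0.2031 A, and R_n = R_th = 21.85 Ω

Final answer: I_n = -0.2031 A, R_n = 21.85 Ω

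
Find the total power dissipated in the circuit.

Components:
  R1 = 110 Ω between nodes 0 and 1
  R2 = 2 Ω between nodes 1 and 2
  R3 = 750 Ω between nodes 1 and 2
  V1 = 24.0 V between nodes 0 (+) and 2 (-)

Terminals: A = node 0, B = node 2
Nodal analysis, taking node 2 as the 0 V reference.
Source V1 fixes V_0 = 24 V.
KCL at each unknown node (sum of currents leaving = 0; resistances in Ω):
  Node 1: (V_1 - 24)/110 + (V_1 - 0)/2 + (V_1 - 0)/750 = 0
Collecting terms: 0.5104 × V_1 = 0.2182  =>  V_1 = 0.4275 V
Power in each resistor, P = (ΔV)²/R:
  P_R1 = (24 - 0.4275)²/110 = 5.052 W
  P_R2 = (0.4275 - 0)²/2 = 0.09136 W
  P_R3 = (0.4275 - 0)²/750 = 0.0002436 W
P_total = P_R1 + P_R2 + P_R3 = 5.143 W

Final answer: 5.143 W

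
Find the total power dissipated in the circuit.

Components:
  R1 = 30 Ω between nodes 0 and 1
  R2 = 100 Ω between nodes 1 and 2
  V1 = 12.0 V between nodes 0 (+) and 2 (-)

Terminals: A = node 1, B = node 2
Nodal analysis, taking node 2 as the 0 V reference.
Source V1 fixes V_0 = 12 V.
KCL at each unknown node (sum of currents leaving = 0; resistances in Ω):
  Node 1: (V_1 - 12)/30 + (V_1 - 0)/100 = 0
Collecting terms: 0.04333 × V_1 = 0.4  =>  V_1 = 9.231 V
Power in each resistor, P = (ΔV)²/R:
  P_R1 = (12 - 9.231)²/30 = 0.2556 W
  P_R2 = (9.231 - 0)²/100 = 0.8521 W
P_total = P_R1 + P_R2 = 1.108 W

Final answer: 1.108 W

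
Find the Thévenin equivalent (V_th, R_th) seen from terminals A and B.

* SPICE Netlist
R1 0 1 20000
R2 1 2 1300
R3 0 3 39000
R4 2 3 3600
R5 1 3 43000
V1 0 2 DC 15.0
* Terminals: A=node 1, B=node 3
Step 1 — V_th is the open-circuit voltage V_A - V_B (nothing connected across the terminals).
Nodal analysis, taking node 2 as the 0 V reference.
Source V1 fixes V_0 = 15 V.
KCL at each unknown node (sum of currents leaving = 0; resistances in Ω):
  Node 1: (V_1 - 15)/20000 + (V_1 - 0)/1300 + (V_1 - V_3)/43000 = 0
  Node 3: (V_3 - 15)/39000 + (V_3 - 0)/3600 + (V_3 - V_1)/43000 = 0
Collecting terms (coefficients in siemens):
  0.0008425·V_1 - 0.00002326·V_3 = 0.00075
  0.0003267·V_3 - 0.00002326·V_1 = 0.0003846
Determinant D = (0.0008425)(0.0003267) - (-0.00002326)(-0.00002326) = 0.0000002747
V_1 = [(0.00075)(0.0003267) - (-0.00002326)(0.0003846)]/D = 0.9245 V
V_3 = [(0.0008425)(0.0003846) - (0.00075)(-0.00002326)]/D = 1.243 V
V_th = V_1 - V_3 = 0.9245 - 1.243 = -0.3186 V
Step 2 — R_th: zero the source — replace V1 by a short circuit (node 2 merges into node 0) — and find the resistance seen between A (node 1) and B (node 3).
Reduce the network between node 1 (A) and node 3 (B) by series/parallel combination:
  Rp1 = R1 ‖ R2 (parallel, both between nodes 0 and 1) = 1/(1/20000 + 1/1300) = 1221 Ω
  Rp2 = R3 ‖ R4 (parallel, both between nodes 0 and 3) = 1/(1/39000 + 1/3600) = 3296 Ω
  Rs1 = Rp1 + Rp2 (series, joined only at node 0) = 1221 + 3296 = 4516 Ω
  Rp3 = R5 ‖ Rs1 (parallel, both between nodes 1 and 3) = 1/(1/43000 + 1/4516) = 4087 Ω
R_th = 4.087 kΩ

Final answer: V_th = -0.3186 V, R_th = 4.087 kΩ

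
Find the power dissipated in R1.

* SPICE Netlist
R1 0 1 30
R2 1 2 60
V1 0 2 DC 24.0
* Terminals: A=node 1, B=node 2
Nodal analysis, taking node 2 as the 0 V reference.
Source V1 fixes V_0 = 24 V.
KCL at each unknown node (sum of currents leaving = 0; resistances in Ω):
  Node 1: (V_1 - 24)/30 + (V_1 - 0)/60 = 0
Collecting terms: 0.05 × V_1 = 0.8  =>  V_1 = 16 V
I_R1 = (V_0 - V_1)/R1 = (24 - 16)/30 = 0.2667 A
P_R1 = I_R1² × R1 = (0.2667)² × 30 = 2.133 W

Final answer: 2.133 W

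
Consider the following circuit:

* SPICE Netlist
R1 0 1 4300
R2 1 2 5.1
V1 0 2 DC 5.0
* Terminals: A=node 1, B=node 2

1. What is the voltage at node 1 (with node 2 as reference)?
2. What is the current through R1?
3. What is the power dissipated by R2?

Nodal analysis, taking node 2 as the 0 V reference.
Source V1 fixes V_0 = 5 V.
KCL at each unknown node (sum of currents leaving = 0; resistances in Ω):
  Node 1: (V_1 - 5)/4300 + (V_1 - 0)/5.1 = 0
Collecting terms: 0.1963 × V_1 = 0.001163  =>  V_1 = 0.005923 V
Part 1:
  Read off the nodal solution: V_1 = 0.005923 V
Part 2:
  I_R1 = (V_0 - V_1)/R1 = (5 - 0.005923)/4300 = 0.001161 A
  Magnitude: I_R1 = 0.001161 A
Part 3:
  I_R2 = (V_1 - V_2)/R2 = (0.005923 - 0)/5.1 = 0.001161 A
  P_R2 = I_R2² × R2 = (0.001161)² × 5.1 = 0.000006879 W

Final answers:
1. V_1 = 0.005923 V
2. I_R1 = 0.001161 A
3. P_R2 = 6.879e-06 W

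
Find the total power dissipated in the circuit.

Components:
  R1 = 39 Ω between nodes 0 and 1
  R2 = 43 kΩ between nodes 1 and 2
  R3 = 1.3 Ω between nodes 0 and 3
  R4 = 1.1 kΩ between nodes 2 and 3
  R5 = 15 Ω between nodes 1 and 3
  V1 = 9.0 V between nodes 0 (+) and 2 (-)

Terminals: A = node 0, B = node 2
Nodal analysis, taking node 2 as the 0 V reference.
Source V1 fixes V_0 = 9 V.
KCL at each unknown node (sum of currents leaving = 0; resistances in Ω):
  Node 1: (V_1 - 9)/39 + (V_1 - 0)/43000 + (V_1 - V_3)/15 = 0
  Node 3: (V_3 - 9)/1.3 + (V_3 - 0)/1100 + (V_3 - V_1)/15 = 0
Collecting terms (coefficients in siemens):
  0.09233·V_1 - 0.06667·V_3 = 0.2308
  0.8368·V_3 - 0.06667·V_1 = 6.923
Determinant D = (0.09233)(0.8368) - (-0.06667)(-0.06667) = 0.07282
V_1 = [(0.2308)(0.8368) - (-0.06667)(6.923)]/D = 8.99 V
V_3 = [(0.09233)(6.923) - (0.2308)(-0.06667)]/D = 8.989 V
Power in each resistor, P = (ΔV)²/R:
  P_R1 = (9 - 8.99)²/39 = 0.000002511 W
  P_R2 = (8.99 - 0)²/43000 = 0.00188 W
  P_R3 = (9 - 8.989)²/1.3 = 0.00008587 W
  P_R4 = (0 - 8.989)²/1100 = 0.07346 W
  P_R5 = (8.99 - 8.989)²/15 = 0.00000002993 W
P_total = P_R1 + P_R2 + P_R3 + P_R4 + P_R5 = 0.07543 W

Final answer: 0.07543 W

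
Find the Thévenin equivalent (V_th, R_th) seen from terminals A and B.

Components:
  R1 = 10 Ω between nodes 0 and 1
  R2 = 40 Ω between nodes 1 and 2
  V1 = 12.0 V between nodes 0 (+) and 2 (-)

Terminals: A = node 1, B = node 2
Step 1 — V_th is the open-circuit voltage V_A - V_B (nothing connected across the terminals).
Nodal analysis, taking node 2 as the 0 V reference.
Source V1 fixes V_0 = 12 V.
KCL at each unknown node (sum of currents leaving = 0; resistances in Ω):
  Node 1: (V_1 - 12)/10 + (V_1 - 0)/40 = 0
Collecting terms: 0.125 × V_1 = 1.2  =>  V_1 = 9.6 V
V_th = V_1 - V_2 = 9.6 - 0 = 9.6 V
Step 2 — R_th: zero the source — replace V1 by a short circuit (node 2 merges into node 0) — and find the resistance seen between A (node 1) and B (node 0).
Reduce the network between node 1 (A) and node 0 (B) by series/parallel combination:
  Rp1 = R1 ‖ R2 (parallel, both between nodes 0 and 1) = 1/(1/10 + 1/40) = 8 Ω
R_th = 8 Ω

Final answer: V_th = 9.6 V, R_th = 8 Ω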